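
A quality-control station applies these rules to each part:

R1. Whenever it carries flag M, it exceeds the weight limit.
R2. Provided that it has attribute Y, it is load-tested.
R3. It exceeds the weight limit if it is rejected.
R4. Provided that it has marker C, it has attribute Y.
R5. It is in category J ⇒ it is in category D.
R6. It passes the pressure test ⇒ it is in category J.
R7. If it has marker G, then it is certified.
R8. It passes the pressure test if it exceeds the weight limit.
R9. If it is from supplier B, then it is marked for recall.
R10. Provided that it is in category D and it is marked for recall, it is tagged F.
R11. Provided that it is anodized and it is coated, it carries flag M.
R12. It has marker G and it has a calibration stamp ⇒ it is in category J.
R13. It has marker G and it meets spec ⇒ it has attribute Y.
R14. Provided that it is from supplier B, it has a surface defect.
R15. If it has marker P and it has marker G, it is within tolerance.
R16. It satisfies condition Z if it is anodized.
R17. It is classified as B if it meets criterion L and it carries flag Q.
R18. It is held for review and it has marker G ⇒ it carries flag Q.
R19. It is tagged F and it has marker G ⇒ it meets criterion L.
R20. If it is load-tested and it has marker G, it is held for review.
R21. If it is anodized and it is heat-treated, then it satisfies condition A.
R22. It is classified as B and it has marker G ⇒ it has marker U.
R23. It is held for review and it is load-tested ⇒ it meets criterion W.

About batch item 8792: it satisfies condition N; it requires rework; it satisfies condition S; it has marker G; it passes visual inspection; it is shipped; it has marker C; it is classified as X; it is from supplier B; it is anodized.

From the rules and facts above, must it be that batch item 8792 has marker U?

No

Forward chaining from the given facts derives: has attribute Y, is certified, is marked for recall, has a surface defect, satisfies condition Z, is load-tested, is held for review, meets criterion W, carries flag Q.
The only rule concluding "it has marker U" is R22, which needs "it is classified as B"; that is never established.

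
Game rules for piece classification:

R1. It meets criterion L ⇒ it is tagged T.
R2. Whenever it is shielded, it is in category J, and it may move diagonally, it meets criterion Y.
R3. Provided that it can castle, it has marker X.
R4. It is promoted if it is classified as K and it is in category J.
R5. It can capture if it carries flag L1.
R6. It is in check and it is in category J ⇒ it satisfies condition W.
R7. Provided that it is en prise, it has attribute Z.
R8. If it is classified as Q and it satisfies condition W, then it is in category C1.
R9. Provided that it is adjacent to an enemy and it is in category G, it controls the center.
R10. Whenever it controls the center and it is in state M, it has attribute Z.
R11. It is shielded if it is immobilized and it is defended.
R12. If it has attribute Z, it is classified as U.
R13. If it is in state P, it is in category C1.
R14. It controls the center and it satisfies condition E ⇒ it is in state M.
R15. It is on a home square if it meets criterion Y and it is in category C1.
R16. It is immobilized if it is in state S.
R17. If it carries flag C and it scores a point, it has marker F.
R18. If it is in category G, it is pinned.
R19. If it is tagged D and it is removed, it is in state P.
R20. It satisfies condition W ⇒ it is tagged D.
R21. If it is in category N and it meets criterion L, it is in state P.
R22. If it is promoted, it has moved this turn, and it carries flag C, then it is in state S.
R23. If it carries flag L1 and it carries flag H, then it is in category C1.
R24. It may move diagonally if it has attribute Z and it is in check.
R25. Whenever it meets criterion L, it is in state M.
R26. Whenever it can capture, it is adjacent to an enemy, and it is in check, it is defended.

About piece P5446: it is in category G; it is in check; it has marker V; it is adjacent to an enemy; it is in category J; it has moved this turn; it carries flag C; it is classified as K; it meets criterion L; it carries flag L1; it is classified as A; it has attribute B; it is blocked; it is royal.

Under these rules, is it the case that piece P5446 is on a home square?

No

Forward chaining from the given facts derives: is tagged T, is promoted, can capture, satisfies condition W, controls the center, is pinned, is tagged D, is in state S, is in state M, is defended, has attribute Z, is classified as U, is immobilized, may move diagonally, is shielded, meets criterion Y.
The only rule concluding "it is on a home square" is R15, which needs "it is in category C1"; that is never established.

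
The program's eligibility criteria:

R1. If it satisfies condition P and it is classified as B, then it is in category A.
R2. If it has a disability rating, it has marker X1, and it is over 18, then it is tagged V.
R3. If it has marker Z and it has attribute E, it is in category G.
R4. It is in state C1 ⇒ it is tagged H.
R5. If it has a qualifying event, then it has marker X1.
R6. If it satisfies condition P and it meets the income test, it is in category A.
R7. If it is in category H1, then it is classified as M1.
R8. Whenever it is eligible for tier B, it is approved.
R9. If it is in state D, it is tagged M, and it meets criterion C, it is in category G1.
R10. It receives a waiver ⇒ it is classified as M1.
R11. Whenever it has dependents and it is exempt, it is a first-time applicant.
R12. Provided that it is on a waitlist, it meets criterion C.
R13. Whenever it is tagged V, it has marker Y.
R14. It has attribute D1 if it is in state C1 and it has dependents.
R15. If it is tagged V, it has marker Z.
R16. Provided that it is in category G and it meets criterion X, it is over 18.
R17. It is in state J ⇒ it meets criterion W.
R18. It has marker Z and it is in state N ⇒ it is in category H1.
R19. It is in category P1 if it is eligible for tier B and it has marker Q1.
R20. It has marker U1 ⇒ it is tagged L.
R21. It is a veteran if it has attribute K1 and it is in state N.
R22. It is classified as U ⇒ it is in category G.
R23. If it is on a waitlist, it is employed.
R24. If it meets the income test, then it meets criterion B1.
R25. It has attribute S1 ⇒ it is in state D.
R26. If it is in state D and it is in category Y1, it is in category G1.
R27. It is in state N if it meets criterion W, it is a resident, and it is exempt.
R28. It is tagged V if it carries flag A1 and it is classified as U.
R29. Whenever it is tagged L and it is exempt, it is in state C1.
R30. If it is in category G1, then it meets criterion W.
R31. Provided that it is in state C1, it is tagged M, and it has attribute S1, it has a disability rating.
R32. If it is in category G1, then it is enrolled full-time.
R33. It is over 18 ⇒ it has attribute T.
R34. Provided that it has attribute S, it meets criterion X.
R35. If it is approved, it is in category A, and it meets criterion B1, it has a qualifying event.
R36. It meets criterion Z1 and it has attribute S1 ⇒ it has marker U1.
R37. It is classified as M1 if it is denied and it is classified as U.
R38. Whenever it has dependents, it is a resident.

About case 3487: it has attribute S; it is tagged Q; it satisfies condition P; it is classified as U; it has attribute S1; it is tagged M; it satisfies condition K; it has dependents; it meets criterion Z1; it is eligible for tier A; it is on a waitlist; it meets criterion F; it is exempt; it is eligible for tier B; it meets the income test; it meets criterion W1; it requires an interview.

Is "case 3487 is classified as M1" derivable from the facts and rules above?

By R6 (it satisfies condition P, it meets the income test): it is in category A.
By R8 (it is eligible for tier B): it is approved.
By R12 (it is on a waitlist): it meets criterion C.
By R22 (it is classified as U): it is in category G.
By R24 (it meets the income test): it meets criterion B1.
By R25 (it has attribute S1): it is in state D.
By R34 (it has attribute S): it meets criterion X.
By R35 (it is approved, it is in category A, it meets criterion B1): it has a qualifying event.
By R36 (it meets criterion Z1, it has attribute S1): it has marker U1.
By R38 (it has dependents): it is a resident.
By R5 (it has a qualifying event): it has marker X1.
By R9 (it is in state D, it is tagged M, it meets criterion C): it is in category G1.
By R16 (it is in category G, it meets criterion X): it is over 18.
By R20 (it has marker U1): it is tagged L.
By R29 (it is tagged L, it is exempt): it is in state C1.
By R30 (it is in category G1): it meets criterion W.
By R31 (it is in state C1, it is tagged M, it has attribute S1): it has a disability rating.
By R2 (it has a disability rating, it has marker X1, it is over 18): it is tagged V.
By R15 (it is tagged V): it has marker Z.
By R27 (it meets criterion W, it is a resident, it is exempt): it is in state N.
By R18 (it has marker Z, it is in state N): it is in category H1.
By R7 (it is in category H1): it is classified as M1.

Yes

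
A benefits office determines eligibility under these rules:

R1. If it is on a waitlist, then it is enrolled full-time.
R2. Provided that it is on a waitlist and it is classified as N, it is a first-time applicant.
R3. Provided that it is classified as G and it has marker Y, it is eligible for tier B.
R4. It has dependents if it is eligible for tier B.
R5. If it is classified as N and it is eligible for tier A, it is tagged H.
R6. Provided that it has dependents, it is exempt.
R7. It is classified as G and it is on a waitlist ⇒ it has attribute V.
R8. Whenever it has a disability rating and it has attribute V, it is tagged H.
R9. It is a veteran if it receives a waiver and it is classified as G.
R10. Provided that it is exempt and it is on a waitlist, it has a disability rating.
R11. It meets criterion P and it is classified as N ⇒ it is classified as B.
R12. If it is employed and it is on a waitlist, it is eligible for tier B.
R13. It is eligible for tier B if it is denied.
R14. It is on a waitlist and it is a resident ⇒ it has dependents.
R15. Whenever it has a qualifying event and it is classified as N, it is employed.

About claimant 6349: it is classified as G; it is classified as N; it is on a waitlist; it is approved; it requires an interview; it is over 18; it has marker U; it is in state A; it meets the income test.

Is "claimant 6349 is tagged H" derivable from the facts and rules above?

Forward chaining from the given facts derives: is enrolled full-time, is a first-time applicant, has attribute V.
Rules concluding "it is tagged H": R5 needs "it is eligible for tier A"; R8 needs "it has a disability rating" — none of these are established.

No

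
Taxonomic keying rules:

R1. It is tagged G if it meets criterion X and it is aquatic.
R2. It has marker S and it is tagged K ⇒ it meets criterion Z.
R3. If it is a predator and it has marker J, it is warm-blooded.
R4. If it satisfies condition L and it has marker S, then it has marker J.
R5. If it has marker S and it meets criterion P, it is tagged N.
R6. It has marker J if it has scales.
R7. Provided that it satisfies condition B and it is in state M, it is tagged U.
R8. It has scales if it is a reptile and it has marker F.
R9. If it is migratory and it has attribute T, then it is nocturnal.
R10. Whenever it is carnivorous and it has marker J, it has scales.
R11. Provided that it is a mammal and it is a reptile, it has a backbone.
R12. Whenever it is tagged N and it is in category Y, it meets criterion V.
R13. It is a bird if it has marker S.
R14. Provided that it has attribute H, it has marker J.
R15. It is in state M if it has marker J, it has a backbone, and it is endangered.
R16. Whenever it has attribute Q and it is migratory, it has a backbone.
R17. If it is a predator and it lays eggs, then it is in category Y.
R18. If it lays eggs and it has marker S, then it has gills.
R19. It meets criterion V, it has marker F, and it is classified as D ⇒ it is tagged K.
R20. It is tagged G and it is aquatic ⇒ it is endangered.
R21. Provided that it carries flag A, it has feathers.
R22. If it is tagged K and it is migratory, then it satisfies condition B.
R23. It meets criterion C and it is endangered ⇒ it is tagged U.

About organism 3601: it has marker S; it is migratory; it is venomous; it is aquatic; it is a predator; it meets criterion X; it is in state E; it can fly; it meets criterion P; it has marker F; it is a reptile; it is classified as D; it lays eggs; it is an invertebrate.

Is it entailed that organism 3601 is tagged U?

No

Forward chaining from the given facts derives: is tagged G, is tagged N, has scales, is a bird, is in category Y, has gills, is endangered, has marker J, meets criterion V, is tagged K, satisfies condition B, meets criterion Z, is warm-blooded.
Rules concluding "it is tagged U": R7 needs "it is in state M"; R23 needs "it meets criterion C" — none of these are established.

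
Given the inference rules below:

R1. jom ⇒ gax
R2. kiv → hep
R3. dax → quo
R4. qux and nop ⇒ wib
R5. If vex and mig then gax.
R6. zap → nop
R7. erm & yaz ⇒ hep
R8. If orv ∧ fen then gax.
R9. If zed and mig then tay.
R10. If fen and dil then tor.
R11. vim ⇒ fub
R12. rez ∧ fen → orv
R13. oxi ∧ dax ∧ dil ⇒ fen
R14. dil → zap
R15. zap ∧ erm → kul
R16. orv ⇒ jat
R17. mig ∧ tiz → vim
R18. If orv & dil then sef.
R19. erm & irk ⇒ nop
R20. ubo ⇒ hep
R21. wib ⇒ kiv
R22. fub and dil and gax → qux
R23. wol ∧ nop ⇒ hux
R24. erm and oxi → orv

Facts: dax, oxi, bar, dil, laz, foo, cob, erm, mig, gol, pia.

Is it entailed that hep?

Forward chaining from the given facts derives: quo, fen, zap, kul, orv, nop, gax, tor, jat, sef.
Rules concluding hep: R2 needs kiv; R7 needs yaz; R20 needs ubo — none of these are established.

No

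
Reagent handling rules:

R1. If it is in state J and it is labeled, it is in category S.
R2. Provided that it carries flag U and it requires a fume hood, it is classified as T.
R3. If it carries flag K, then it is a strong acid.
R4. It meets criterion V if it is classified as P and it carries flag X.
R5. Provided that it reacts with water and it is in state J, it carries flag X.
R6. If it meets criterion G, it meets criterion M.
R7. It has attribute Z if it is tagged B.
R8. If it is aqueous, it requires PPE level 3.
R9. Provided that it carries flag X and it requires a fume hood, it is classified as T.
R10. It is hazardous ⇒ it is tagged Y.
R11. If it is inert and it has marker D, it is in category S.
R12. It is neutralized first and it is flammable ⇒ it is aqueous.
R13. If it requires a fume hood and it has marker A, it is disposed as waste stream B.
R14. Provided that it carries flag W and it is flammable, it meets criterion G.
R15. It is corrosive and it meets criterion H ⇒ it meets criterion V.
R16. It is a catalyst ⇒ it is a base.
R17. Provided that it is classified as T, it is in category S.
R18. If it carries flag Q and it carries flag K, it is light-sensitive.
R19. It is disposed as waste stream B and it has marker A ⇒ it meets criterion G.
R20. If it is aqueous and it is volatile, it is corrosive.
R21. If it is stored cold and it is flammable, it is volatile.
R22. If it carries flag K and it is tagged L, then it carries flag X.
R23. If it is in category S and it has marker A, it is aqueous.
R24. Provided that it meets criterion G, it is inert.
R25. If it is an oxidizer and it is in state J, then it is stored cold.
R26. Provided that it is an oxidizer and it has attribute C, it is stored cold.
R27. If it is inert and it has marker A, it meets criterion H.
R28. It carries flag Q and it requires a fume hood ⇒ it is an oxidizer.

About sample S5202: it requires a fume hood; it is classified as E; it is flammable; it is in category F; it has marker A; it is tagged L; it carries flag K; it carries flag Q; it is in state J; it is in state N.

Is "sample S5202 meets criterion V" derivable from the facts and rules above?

Yes

By R13 (it requires a fume hood, it has marker A): it is disposed as waste stream B.
By R19 (it is disposed as waste stream B, it has marker A): it meets criterion G.
By R22 (it carries flag K, it is tagged L): it carries flag X.
By R24 (it meets criterion G): it is inert.
By R27 (it is inert, it has marker A): it meets criterion H.
By R28 (it carries flag Q, it requires a fume hood): it is an oxidizer.
By R9 (it carries flag X, it requires a fume hood): it is classified as T.
By R17 (it is classified as T): it is in category S.
By R23 (it is in category S, it has marker A): it is aqueous.
By R25 (it is an oxidizer, it is in state J): it is stored cold.
By R21 (it is stored cold, it is flammable): it is volatile.
By R20 (it is aqueous, it is volatile): it is corrosive.
By R15 (it is corrosive, it meets criterion H): it meets criterion V.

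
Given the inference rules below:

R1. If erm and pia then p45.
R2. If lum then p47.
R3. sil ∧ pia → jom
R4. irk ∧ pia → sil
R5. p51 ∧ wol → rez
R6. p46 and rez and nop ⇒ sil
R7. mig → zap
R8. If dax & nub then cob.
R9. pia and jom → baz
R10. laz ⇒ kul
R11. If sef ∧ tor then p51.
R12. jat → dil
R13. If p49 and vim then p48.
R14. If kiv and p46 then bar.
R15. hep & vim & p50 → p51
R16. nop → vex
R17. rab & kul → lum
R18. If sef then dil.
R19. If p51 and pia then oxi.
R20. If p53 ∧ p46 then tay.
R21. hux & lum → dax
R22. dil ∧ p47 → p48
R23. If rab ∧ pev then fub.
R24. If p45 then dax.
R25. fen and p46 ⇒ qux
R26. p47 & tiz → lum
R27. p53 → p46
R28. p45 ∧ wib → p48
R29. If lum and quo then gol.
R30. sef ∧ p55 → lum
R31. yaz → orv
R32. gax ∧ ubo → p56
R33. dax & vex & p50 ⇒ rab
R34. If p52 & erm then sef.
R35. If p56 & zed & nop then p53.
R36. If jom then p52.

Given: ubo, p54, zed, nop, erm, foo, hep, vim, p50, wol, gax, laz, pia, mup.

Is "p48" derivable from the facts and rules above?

Yes

p45  (by R1: erm, pia)
kul  (by R10: laz)
p51  (by R15: hep, vim, p50)
vex  (by R16: nop)
dax  (by R24: p45)
p56  (by R32: gax, ubo)
rab  (by R33: dax, vex, p50)
p53  (by R35: p56, zed, nop)
rez  (by R5: p51, wol)
lum  (by R17: rab, kul)
p46  (by R27: p53)
p47  (by R2: lum)
sil  (by R6: p46, rez, nop)
jom  (by R3: sil, pia)
p52  (by R36: jom)
sef  (by R34: p52, erm)
dil  (by R18: sef)
p48  (by R22: dil, p47)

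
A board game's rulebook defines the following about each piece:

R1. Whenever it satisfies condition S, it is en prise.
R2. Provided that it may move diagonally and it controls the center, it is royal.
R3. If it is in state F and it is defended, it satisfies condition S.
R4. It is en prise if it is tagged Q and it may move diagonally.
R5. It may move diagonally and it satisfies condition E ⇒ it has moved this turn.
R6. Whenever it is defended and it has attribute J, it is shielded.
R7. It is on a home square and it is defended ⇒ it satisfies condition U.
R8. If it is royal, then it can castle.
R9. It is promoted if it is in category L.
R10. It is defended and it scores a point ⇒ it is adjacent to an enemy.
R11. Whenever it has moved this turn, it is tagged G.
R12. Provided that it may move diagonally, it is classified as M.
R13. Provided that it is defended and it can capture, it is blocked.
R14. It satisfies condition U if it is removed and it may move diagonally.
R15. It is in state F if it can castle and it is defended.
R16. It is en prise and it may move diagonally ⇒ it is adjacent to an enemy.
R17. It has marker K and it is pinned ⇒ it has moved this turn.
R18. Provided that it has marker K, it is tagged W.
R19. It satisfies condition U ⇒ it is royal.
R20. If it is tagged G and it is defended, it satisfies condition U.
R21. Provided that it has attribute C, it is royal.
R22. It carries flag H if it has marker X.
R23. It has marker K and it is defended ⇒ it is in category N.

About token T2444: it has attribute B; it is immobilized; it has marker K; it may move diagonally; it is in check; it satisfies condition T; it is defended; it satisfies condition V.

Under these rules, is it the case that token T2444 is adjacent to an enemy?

Forward chaining from the given facts derives: is classified as M, is tagged W, is in category N.
Rules concluding "it is adjacent to an enemy": R10 needs "it scores a point"; R16 needs "it is en prise" — none of these are established.

No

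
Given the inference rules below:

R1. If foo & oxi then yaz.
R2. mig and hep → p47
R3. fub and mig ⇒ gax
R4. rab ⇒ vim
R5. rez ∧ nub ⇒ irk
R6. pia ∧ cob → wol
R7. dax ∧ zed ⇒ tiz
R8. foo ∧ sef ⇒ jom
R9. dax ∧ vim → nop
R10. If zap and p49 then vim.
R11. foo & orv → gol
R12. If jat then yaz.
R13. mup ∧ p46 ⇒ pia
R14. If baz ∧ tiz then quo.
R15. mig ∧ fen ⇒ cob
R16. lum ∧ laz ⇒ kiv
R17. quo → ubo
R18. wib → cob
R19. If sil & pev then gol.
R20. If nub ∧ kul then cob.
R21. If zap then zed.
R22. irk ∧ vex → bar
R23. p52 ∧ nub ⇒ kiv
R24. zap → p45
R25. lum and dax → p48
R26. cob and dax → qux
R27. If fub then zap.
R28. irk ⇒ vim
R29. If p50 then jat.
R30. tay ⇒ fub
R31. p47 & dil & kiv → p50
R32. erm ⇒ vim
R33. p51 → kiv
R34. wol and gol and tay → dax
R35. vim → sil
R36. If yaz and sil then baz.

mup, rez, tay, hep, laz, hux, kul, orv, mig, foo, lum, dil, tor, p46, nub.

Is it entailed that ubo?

p47  (by R2: mig, hep)
irk  (by R5: rez, nub)
gol  (by R11: foo, orv)
pia  (by R13: mup, p46)
kiv  (by R16: lum, laz)
cob  (by R20: nub, kul)
vim  (by R28: irk)
fub  (by R30: tay)
p50  (by R31: p47, dil, kiv)
sil  (by R35: vim)
wol  (by R6: pia, cob)
zap  (by R27: fub)
jat  (by R29: p50)
dax  (by R34: wol, gol, tay)
yaz  (by R12: jat)
zed  (by R21: zap)
baz  (by R36: yaz, sil)
tiz  (by R7: dax, zed)
quo  (by R14: baz, tiz)
ubo  (by R17: quo)

Yes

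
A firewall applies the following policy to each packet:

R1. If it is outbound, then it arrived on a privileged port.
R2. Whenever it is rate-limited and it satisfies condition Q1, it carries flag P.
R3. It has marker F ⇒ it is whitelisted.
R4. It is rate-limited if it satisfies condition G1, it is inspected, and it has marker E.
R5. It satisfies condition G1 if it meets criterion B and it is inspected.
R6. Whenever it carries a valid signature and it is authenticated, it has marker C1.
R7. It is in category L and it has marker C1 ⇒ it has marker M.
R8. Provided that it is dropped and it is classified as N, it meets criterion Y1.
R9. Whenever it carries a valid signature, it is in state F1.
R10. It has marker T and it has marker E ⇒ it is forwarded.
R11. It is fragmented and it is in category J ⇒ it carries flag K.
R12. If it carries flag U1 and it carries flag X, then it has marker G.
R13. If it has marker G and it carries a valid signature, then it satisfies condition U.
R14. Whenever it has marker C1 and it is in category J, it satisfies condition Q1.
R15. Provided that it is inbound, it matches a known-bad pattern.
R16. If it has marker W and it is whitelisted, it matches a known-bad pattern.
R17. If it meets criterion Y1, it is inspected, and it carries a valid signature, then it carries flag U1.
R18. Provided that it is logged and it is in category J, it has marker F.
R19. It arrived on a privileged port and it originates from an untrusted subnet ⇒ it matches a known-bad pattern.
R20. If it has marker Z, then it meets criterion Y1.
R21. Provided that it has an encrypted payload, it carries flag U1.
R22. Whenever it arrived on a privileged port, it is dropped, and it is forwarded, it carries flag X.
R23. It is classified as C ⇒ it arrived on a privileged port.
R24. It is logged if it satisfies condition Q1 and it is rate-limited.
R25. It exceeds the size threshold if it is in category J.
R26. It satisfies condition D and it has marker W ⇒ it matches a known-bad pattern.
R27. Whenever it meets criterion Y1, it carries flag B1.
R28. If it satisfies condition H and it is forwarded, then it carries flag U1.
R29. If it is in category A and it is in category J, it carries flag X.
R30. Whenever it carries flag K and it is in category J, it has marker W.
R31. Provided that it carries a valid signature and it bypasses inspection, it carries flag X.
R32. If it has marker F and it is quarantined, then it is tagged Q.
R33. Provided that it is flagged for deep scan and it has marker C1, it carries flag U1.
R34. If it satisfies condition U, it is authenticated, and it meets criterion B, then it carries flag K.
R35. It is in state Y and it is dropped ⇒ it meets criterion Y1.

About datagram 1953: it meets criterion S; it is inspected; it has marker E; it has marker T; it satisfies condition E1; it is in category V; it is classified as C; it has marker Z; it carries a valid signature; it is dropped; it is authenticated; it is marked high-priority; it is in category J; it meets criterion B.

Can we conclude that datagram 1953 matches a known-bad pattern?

By R5 (it meets criterion B, it is inspected): it satisfies condition G1.
By R6 (it carries a valid signature, it is authenticated): it has marker C1.
By R10 (it has marker T, it has marker E): it is forwarded.
By R14 (it has marker C1, it is in category J): it satisfies condition Q1.
By R20 (it has marker Z): it meets criterion Y1.
By R23 (it is classified as C): it arrived on a privileged port.
By R4 (it satisfies condition G1, it is inspected, it has marker E): it is rate-limited.
By R17 (it meets criterion Y1, it is inspected, it carries a valid signature): it carries flag U1.
By R22 (it arrived on a privileged port, it is dropped, it is forwarded): it carries flag X.
By R24 (it satisfies condition Q1, it is rate-limited): it is logged.
By R12 (it carries flag U1, it carries flag X): it has marker G.
By R13 (it has marker G, it carries a valid signature): it satisfies condition U.
By R18 (it is logged, it is in category J): it has marker F.
By R34 (it satisfies condition U, it is authenticated, it meets criterion B): it carries flag K.
By R3 (it has marker F): it is whitelisted.
By R30 (it carries flag K, it is in category J): it has marker W.
By R16 (it has marker W, it is whitelisted): it matches a known-bad pattern.

Yes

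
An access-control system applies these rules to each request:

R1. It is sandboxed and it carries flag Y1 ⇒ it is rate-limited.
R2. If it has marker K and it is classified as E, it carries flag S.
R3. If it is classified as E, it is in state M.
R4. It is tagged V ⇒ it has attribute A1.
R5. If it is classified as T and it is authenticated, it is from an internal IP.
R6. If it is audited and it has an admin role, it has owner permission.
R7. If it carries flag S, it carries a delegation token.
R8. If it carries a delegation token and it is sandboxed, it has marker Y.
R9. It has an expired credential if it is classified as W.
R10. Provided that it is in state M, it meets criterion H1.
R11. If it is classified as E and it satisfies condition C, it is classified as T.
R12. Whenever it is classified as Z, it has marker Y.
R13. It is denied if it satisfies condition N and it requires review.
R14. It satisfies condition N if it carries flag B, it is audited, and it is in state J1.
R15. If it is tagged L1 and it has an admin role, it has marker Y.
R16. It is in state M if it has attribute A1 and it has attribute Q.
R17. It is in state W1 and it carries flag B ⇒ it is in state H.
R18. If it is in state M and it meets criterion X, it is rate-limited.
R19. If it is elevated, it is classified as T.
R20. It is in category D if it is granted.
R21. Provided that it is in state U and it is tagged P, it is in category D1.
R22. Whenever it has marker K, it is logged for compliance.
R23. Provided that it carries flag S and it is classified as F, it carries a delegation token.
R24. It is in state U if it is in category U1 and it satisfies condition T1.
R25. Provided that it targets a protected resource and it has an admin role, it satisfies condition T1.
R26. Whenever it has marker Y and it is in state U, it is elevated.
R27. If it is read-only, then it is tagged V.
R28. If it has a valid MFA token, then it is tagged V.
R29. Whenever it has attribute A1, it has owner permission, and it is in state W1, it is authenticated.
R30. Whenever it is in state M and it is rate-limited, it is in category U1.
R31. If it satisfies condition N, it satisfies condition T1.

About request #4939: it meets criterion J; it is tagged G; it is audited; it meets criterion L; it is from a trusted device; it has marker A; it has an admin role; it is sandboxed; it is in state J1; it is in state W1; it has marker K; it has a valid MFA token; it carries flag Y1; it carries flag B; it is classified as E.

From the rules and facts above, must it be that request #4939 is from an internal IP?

By R1 (it is sandboxed, it carries flag Y1): it is rate-limited.
By R2 (it has marker K, it is classified as E): it carries flag S.
By R3 (it is classified as E): it is in state M.
By R6 (it is audited, it has an admin role): it has owner permission.
By R7 (it carries flag S): it carries a delegation token.
By R8 (it carries a delegation token, it is sandboxed): it has marker Y.
By R14 (it carries flag B, it is audited, it is in state J1): it satisfies condition N.
By R28 (it has a valid MFA token): it is tagged V.
By R30 (it is in state M, it is rate-limited): it is in category U1.
By R31 (it satisfies condition N): it satisfies condition T1.
By R4 (it is tagged V): it has attribute A1.
By R24 (it is in category U1, it satisfies condition T1): it is in state U.
By R26 (it has marker Y, it is in state U): it is elevated.
By R29 (it has attribute A1, it has owner permission, it is in state W1): it is authenticated.
By R19 (it is elevated): it is classified as T.
By R5 (it is classified as T, it is authenticated): it is from an internal IP.

Yes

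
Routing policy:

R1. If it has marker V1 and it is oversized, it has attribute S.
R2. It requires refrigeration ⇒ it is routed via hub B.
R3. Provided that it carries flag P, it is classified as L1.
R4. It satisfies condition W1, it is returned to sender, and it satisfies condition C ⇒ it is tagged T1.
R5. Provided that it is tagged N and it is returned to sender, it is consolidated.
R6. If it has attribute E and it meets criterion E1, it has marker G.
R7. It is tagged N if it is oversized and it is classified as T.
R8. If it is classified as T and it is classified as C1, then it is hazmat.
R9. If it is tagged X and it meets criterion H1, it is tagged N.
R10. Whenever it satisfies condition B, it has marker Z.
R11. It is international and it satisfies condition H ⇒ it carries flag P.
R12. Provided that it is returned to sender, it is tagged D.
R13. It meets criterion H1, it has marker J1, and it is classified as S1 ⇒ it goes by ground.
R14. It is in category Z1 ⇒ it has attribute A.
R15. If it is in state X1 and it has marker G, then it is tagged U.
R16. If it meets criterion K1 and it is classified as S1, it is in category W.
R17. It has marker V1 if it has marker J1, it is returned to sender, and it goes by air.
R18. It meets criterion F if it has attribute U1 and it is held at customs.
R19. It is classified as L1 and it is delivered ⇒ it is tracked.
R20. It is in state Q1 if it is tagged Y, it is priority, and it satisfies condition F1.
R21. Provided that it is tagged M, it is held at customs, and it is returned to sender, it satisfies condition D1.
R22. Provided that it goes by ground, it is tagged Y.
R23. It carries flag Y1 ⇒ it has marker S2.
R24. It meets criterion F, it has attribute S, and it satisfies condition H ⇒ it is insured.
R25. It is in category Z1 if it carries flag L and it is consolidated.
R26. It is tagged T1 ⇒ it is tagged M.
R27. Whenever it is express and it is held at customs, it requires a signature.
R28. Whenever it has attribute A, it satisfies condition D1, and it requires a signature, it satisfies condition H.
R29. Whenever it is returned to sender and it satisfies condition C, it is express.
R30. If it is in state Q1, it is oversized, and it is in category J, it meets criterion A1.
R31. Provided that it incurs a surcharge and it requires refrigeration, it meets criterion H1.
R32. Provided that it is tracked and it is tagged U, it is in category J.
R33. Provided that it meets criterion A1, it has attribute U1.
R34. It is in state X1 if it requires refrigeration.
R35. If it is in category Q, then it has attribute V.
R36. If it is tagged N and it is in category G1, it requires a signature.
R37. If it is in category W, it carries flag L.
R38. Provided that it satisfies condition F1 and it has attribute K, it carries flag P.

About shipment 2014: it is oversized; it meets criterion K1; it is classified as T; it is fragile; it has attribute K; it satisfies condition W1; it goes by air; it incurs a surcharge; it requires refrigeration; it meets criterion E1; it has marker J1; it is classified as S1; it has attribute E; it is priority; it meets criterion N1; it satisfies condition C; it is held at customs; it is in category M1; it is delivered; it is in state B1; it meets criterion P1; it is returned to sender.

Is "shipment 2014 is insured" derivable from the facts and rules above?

No

Forward chaining from the given facts derives: is routed via hub B, is tagged T1, has marker G, is tagged N, is tagged D, is in category W, has marker V1, is tagged M, is express, meets criterion H1, is in state X1, carries flag L, has attribute S, is consolidated, goes by ground, is tagged U, satisfies condition D1, is tagged Y, is in category Z1, requires a signature, has attribute A, satisfies condition H.
The only rule concluding "it is insured" is R24, which needs "it meets criterion F"; that is never established.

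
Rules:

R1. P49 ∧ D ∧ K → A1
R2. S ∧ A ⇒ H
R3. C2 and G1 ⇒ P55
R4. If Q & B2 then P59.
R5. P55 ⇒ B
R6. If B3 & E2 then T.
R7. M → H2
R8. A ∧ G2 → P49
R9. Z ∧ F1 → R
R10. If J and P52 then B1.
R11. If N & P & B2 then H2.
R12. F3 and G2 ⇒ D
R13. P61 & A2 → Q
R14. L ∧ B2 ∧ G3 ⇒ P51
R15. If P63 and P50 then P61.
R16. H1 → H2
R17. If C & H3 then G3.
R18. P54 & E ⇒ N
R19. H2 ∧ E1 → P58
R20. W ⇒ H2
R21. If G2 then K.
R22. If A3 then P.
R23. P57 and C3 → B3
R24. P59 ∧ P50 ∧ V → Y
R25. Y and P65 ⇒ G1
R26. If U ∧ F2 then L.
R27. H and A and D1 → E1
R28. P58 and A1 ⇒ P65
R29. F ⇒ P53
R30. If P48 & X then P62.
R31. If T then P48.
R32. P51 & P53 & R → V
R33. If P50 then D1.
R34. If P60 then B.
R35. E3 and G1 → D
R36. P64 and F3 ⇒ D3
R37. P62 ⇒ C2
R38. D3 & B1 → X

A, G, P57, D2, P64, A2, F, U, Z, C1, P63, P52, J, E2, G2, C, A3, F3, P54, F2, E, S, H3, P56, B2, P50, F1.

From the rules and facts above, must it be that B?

No

Forward chaining from the given facts derives: H, P49, R, B1, D, P61, G3, N, K, P, L, P53, D1, D3, X, A1, H2, Q, P51, E1, V, P59, P58, Y, P65, G1.
Rules concluding B: R5 needs P55; R34 needs P60 — none of these are established.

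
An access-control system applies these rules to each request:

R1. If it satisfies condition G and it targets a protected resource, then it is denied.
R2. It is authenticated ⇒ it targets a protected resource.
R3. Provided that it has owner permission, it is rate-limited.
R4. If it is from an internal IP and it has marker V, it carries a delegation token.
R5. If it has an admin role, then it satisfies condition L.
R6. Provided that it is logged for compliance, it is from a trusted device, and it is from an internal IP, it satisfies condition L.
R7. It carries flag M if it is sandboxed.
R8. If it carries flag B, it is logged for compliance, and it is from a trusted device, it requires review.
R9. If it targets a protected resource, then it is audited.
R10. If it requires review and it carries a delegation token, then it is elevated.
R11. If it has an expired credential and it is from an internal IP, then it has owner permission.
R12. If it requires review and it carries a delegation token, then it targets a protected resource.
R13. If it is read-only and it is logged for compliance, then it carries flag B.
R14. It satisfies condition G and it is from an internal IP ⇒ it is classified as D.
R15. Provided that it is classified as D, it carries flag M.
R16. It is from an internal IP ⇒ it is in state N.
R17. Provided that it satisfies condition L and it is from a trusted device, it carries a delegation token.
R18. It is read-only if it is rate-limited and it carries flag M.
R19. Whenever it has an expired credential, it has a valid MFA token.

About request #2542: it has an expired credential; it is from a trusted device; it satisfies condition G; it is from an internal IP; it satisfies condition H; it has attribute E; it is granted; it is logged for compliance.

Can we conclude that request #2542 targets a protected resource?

Yes

By R6 (it is logged for compliance, it is from a trusted device, it is from an internal IP): it satisfies condition L.
By R11 (it has an expired credential, it is from an internal IP): it has owner permission.
By R14 (it satisfies condition G, it is from an internal IP): it is classified as D.
By R15 (it is classified as D): it carries flag M.
By R17 (it satisfies condition L, it is from a trusted device): it carries a delegation token.
By R3 (it has owner permission): it is rate-limited.
By R18 (it is rate-limited, it carries flag M): it is read-only.
By R13 (it is read-only, it is logged for compliance): it carries flag B.
By R8 (it carries flag B, it is logged for compliance, it is from a trusted device): it requires review.
By R12 (it requires review, it carries a delegation token): it targets a protected resource.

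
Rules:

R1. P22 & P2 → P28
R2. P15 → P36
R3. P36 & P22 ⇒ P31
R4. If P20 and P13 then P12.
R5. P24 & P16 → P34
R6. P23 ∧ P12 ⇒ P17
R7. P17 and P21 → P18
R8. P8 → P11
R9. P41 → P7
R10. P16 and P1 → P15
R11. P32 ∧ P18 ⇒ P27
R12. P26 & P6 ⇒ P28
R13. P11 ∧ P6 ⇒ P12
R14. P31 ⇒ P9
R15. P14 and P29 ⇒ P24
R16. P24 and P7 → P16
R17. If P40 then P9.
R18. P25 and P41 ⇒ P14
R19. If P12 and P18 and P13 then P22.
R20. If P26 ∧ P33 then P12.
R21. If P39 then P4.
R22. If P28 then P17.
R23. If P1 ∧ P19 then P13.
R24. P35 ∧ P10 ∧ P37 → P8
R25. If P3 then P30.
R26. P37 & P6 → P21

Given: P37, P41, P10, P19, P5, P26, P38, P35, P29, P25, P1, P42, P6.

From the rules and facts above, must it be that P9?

P7  (by R9: P41)
P28  (by R12: P26, P6)
P14  (by R18: P25, P41)
P17  (by R22: P28)
P13  (by R23: P1, P19)
P8  (by R24: P35, P10, P37)
P21  (by R26: P37, P6)
P18  (by R7: P17, P21)
P11  (by R8: P8)
P12  (by R13: P11, P6)
P24  (by R15: P14, P29)
P16  (by R16: P24, P7)
P22  (by R19: P12, P18, P13)
P15  (by R10: P16, P1)
P36  (by R2: P15)
P31  (by R3: P36, P22)
P9  (by R14: P31)

Yes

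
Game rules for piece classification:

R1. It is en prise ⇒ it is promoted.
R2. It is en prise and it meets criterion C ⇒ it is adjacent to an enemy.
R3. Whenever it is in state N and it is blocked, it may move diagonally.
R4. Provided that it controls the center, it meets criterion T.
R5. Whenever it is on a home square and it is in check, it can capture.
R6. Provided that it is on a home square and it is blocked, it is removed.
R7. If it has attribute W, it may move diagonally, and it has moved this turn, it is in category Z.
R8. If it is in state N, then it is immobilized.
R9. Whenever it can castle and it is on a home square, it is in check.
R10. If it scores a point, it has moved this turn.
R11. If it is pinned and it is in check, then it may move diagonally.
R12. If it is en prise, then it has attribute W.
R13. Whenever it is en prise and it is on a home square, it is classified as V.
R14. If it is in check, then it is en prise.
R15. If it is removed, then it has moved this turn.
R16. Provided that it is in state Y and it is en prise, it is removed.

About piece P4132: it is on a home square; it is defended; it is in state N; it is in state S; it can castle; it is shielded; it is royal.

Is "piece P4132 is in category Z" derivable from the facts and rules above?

No

Forward chaining from the given facts derives: is immobilized, is in check, is en prise, is promoted, can capture, has attribute W, is classified as V.
The only rule concluding "it is in category Z" is R7, which needs "it may move diagonally"; that is never established.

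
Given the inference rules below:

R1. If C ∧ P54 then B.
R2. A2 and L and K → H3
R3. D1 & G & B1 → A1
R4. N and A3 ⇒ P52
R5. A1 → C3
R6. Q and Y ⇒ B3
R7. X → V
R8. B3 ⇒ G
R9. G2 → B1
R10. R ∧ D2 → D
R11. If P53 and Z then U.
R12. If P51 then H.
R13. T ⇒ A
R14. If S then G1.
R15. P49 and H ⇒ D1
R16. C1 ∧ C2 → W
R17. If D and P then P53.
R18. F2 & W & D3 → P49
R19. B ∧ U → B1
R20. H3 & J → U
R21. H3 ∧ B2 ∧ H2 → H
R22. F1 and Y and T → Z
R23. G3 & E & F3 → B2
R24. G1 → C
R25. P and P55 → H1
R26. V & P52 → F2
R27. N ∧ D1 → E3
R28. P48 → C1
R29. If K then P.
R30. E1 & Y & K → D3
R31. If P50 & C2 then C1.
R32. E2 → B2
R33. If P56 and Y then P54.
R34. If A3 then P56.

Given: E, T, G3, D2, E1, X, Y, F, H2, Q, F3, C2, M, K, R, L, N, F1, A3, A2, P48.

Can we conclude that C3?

Forward chaining from the given facts derives: H3, P52, B3, V, G, D, A, Z, B2, F2, C1, P, D3, P56, W, P53, P49, H, P54, U, D1, E3.
The only rule concluding C3 is R5, which needs A1; that is never established.

No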